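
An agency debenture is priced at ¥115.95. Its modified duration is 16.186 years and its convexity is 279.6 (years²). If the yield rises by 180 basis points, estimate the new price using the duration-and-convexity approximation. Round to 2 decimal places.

Duration effect: -D_mod·Δy = -16.186 × (+0.018) = -0.291348
Convexity effect: ½·C·(Δy)² = 0.5 × 279.6 × (0.018)² = +0.0452952
ΔP/P ≈ -0.291348 + 0.0452952 = -0.2460528
New price ≈ 115.95 × (1 - 0.2460528) = 87.42017784.

¥87.42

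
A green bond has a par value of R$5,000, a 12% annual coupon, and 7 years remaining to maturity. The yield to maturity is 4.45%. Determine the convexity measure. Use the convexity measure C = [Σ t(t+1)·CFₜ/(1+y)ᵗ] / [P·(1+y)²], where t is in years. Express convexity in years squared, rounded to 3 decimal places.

36.259

With y = 0.0445:
  t   CF        PV=CF/(1+0.0445)^t    t·PV        t(t+1)·PV
  1       600.00       574.4375       574.4375       1,148.8751
  2       600.00       549.9641     1,099.9283       3,299.7848
  3       600.00       526.5334     1,579.6002       6,318.4007
  4       600.00       504.1009     2,016.4036      10,082.0180
  5       600.00       482.6241     2,413.1206      14,478.7238
  6       600.00       462.0624     2,772.3741      19,406.6188
  7     5,600.00     4,128.8482    28,901.9375     231,215.4996
  Σ                  7,228.5706    39,357.8018     285,949.9207
P = 7,228.5706.
Convexity = Σ t(t+1)·PV / [P·(1+y)²] = 285,949.9207 / (7,228.5706 × 1.090980) = 36.25940.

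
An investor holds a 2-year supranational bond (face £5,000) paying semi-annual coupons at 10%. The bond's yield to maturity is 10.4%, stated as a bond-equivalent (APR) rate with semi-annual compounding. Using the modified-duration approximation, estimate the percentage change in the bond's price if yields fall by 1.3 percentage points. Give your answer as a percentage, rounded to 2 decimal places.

Periodic yield y = 0.052. Modified duration first:
  t   CF        PV=CF/(1+0.052)^t    t·PV
  1       250.00       237.6426       237.6426
  2       250.00       225.8960       451.7920
  3       250.00       214.7300       644.1901
  4     5,250.00     4,286.4360    17,145.7440
  Σ                  4,964.7046    18,479.3687
P = 4,964.7046; D_Mac = 3.72215 half-year periods = 1.86107 yrs; D_mod = 1.86107/(1+0.052) = 1.76908 yrs.
ΔP/P ≈ -D_mod · Δy = -1.76908 × (-0.013) = +0.022998 = +2.2998%.

+2.30%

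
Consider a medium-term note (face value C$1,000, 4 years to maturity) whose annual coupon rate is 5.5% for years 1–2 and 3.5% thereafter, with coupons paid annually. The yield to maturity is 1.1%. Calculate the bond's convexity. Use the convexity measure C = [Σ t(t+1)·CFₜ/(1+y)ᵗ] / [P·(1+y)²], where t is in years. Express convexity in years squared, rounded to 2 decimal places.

17.84

With y = 0.011:
  t   CF        PV=CF/(1+0.011)^t    t·PV        t(t+1)·PV
  1        55.00        54.4016        54.4016         108.8032
  2        55.00        53.8097       107.6194         322.8581
  3        35.00        33.8700       101.6099         406.4394
  4     1,035.00       990.6853     3,962.7413      19,813.7064
  Σ                  1,132.7665     4,226.3721      20,651.8070
P = 1,132.7665.
Convexity = Σ t(t+1)·PV / [P·(1+y)²] = 20,651.8070 / (1,132.7665 × 1.022121) = 17.83673.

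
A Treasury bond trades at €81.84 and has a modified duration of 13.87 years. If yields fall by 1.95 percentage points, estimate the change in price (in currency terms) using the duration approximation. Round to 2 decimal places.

+€22.13

Duration approximation: ΔP/P ≈ -D_mod · Δy = -13.87 × (-0.0195) = +0.270465.
ΔP ≈ 81.84 × (+0.270465) = +22.1348556.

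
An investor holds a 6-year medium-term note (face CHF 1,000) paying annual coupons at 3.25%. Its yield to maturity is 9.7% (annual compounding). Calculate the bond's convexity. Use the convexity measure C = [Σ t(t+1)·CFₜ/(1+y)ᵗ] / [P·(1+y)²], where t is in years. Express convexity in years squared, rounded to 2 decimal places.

With y = 0.097:
  t   CF        PV=CF/(1+0.097)^t    t·PV        t(t+1)·PV
  1        32.50        29.6263        29.6263          59.2525
  2        32.50        27.0066        54.0132         162.0397
  3        32.50        24.6186        73.8558         295.4233
  4        32.50        22.4418        89.7670         448.8351
  5        32.50        20.4574       102.2869         613.7217
  6     1,032.50       592.4481     3,554.6885      24,882.8193
  Σ                    716.5987     3,904.2377      26,462.0916
P = 716.5987.
Convexity = Σ t(t+1)·PV / [P·(1+y)²] = 26,462.0916 / (716.5987 × 1.203409) = 30.68562.

30.69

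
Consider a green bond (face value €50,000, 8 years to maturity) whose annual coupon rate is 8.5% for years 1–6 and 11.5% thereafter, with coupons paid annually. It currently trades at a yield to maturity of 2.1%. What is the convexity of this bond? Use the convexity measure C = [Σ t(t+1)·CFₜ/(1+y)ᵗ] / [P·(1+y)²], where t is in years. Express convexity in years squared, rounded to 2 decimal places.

With y = 0.021:
  t   CF        PV=CF/(1+0.021)^t    t·PV        t(t+1)·PV
  1     4,250.00     4,162.5857     4,162.5857       8,325.1714
  2     4,250.00     4,076.9693     8,153.9387      24,461.8161
  3     4,250.00     3,993.1140    11,979.3419      47,917.3674
  4     4,250.00     3,910.9833    15,643.9332      78,219.6660
  5     4,250.00     3,830.5419    19,152.7096     114,916.2576
  6     4,250.00     3,751.7551    22,510.5304     157,573.7127
  7     5,750.00     4,971.5024    34,800.5165     278,404.1323
  8    55,750.00    47,210.5364   377,684.2913   3,399,158.6221
  Σ                 75,907.9881   494,087.8473   4,108,976.7457
P = 75,907.9881.
Convexity = Σ t(t+1)·PV / [P·(1+y)²] = 4,108,976.7457 / (75,907.9881 × 1.042441) = 51.92718.

51.93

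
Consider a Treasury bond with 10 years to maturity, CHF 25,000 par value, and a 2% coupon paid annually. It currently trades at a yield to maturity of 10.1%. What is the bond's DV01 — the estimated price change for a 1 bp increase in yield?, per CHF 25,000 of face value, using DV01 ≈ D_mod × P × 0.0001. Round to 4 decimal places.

Periodic yield y = 0.101.
  t   CF        PV=CF/(1+0.101)^t    t·PV
  1       500.00       454.1326       454.1326
  2       500.00       412.4728       824.9457
  3       500.00       374.6347     1,123.9042
  4       500.00       340.2677     1,361.0708
  5       500.00       309.0533     1,545.2666
  6       500.00       280.7024     1,684.2143
  7       500.00       254.9522     1,784.6654
  8       500.00       231.5642     1,852.5137
  9       500.00       210.3217     1,892.8955
  10   25,500.00     9,742.4232    97,424.2320
  Σ                 12,610.5249   109,947.8408
P = 12,610.5249; D_Mac = 8.71874 yrs; D_mod = 7.91892 yrs.
DV01 ≈ 7.91892 × 12,610.5249 × 0.0001 = 9.986180.

CHF 9.9862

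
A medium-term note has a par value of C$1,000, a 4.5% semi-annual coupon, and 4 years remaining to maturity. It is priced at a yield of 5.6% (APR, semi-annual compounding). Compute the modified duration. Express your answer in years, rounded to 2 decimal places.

Periodic yield y = 0.028. First find Macaulay duration:
  t   CF        PV=CF/(1+0.028)^t    t·PV
  1        22.50        21.8872        21.8872
  2        22.50        21.2910        42.5820
  3        22.50        20.7111        62.1333
  4        22.50        20.1470        80.5879
  5        22.50        19.5982        97.9912
  6        22.50        19.0644       114.3866
  7        22.50        18.5452       129.8162
  8     1,022.50       819.8198     6,558.5583
  Σ                    961.0639     7,107.9427
P = 961.0639; Macaulay duration = 7,107.9427 / 961.0639 = 7.39591 half-year periods = 3.69796 years.
Modified duration = D_Mac / (1 + y) = 3.69796 / 1.028 = 3.59723 years.

3.60 years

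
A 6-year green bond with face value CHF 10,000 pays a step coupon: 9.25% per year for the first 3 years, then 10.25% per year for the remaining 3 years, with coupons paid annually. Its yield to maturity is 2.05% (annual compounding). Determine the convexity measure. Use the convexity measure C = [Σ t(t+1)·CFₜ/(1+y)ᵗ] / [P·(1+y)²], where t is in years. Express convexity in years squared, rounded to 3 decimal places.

31.851

With y = 0.0205:
  t   CF        PV=CF/(1+0.0205)^t    t·PV        t(t+1)·PV
  1       925.00       906.4184       906.4184       1,812.8368
  2       925.00       888.2101     1,776.4202       5,329.2607
  3       925.00       870.3676     2,611.1027      10,444.4110
  4     1,025.00       945.0871     3,780.3483      18,901.7417
  5     1,025.00       926.1020     4,630.5100      27,783.0599
  6    11,025.00     9,761.1400    58,566.8403     409,967.8820
  Σ                 14,297.3252    72,271.6400     474,239.1921
P = 14,297.3252.
Convexity = Σ t(t+1)·PV / [P·(1+y)²] = 474,239.1921 / (14,297.3252 × 1.041420) = 31.85053.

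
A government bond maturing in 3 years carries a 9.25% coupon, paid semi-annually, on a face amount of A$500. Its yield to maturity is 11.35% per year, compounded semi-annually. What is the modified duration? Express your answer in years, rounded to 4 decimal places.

2.5337 years

Periodic yield y = 0.05675. First find Macaulay duration:
  t   CF        PV=CF/(1+0.05675)^t    t·PV
  1       23.125        21.8831        21.8831
  2       23.125        20.7080        41.4159
  3       23.125        19.5959        58.7877
  4       23.125        18.5435        74.1742
  5       23.125        17.5477        87.7386
  6      523.125       375.6401     2,253.8405
  Σ                    473.9183     2,537.8400
P = 473.9183; Macaulay duration = 2,537.8400 / 473.9183 = 5.35502 half-year periods = 2.67751 years.
Modified duration = D_Mac / (1 + y) = 2.67751 / 1.05675 = 2.53372 years.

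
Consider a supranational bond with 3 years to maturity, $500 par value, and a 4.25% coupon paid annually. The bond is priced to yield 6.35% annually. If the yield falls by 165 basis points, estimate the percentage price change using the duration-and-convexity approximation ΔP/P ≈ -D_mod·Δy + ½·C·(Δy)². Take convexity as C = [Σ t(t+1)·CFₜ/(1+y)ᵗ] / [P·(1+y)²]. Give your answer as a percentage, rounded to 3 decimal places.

+4.598%

With y = 0.0635:
  t   CF        PV=CF/(1+0.0635)^t    t·PV        t(t+1)·PV
  1        21.25        19.9812        19.9812          39.9624
  2        21.25        18.7881        37.5763         112.7289
  3       521.25       433.3448     1,300.0344       5,200.1375
  Σ                    472.1141     1,357.5919       5,352.8288
P = 472.1141; D_Mac = 2.87556 yrs; D_mod = 2.70386 yrs; C = 10.02447.
Duration effect: -2.70386 × (-0.0165) = +0.044614
Convexity effect: 0.5 × 10.02447 × (-0.0165)² = +0.0013646
ΔP/P ≈ +0.044614 + 0.0013646 = +0.045978 = +4.5978%.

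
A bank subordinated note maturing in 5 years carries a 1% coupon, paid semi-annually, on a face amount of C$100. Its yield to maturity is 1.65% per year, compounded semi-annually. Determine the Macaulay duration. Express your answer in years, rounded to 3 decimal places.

Periodic yield y = 0.00825. Discount each cash flow and weight by its period:
  t   CF        PV=CF/(1+0.00825)^t    t·PV
  1         0.50         0.4959         0.4959
  2         0.50         0.4919         0.9837
  3         0.50         0.4878         1.4635
  4         0.50         0.4838         1.9353
  5         0.50         0.4799         2.3994
  6         0.50         0.4759         2.8557
  7         0.50         0.4721         3.3044
  8         0.50         0.4682         3.7455
  9         0.50         0.4644         4.1793
  10      100.50        92.5729       925.7288
  Σ                     96.8927       947.0914
Price P = Σ PV = 96.8927.
Macaulay duration = Σ(t·PV) / P = 947.0914 / 96.8927 = 9.77464 half-year periods.
In years: 9.77464 / 2 = 4.88732 years.

4.887 years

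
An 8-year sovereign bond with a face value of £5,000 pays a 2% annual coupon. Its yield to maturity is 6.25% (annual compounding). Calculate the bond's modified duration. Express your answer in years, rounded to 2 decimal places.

Periodic yield y = 0.0625. First find Macaulay duration:
  t   CF        PV=CF/(1+0.0625)^t    t·PV
  1       100.00        94.1176        94.1176
  2       100.00        88.5813       177.1626
  3       100.00        83.3706       250.1119
  4       100.00        78.4665       313.8660
  5       100.00        73.8508       369.2541
  6       100.00        69.5067       417.0399
  7       100.00        65.4180       457.9262
  8     5,100.00     3,140.0652    25,120.5216
  Σ                  3,693.3768    27,200.0000
P = 3,693.3768; Macaulay duration = 27,200.0000 / 3,693.3768 = 7.36453 years.
Modified duration = D_Mac / (1 + y) = 7.36453 / 1.0625 = 6.93133 years.

6.93 years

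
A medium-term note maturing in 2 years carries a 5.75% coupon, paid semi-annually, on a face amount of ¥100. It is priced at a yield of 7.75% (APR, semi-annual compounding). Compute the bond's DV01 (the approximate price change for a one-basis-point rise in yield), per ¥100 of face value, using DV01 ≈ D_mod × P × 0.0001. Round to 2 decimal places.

¥0.02

Periodic yield y = 0.03875.
  t   CF        PV=CF/(1+0.03875)^t    t·PV
  1        2.875         2.7677         2.7677
  2        2.875         2.6645         5.3290
  3        2.875         2.5651         7.6953
  4      102.875        88.3620       353.4481
  Σ                     96.3594       369.2402
P = 96.3594; D_Mac = 3.83191 half-year periods = 1.91595 yrs; D_mod = 1.84448 yrs.
DV01 ≈ 1.84448 × 96.3594 × 0.0001 = 0.017773.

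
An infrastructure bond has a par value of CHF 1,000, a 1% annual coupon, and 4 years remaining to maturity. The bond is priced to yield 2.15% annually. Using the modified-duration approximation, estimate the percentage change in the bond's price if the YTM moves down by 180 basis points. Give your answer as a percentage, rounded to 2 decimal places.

Periodic yield y = 0.0215. Modified duration first:
  t   CF        PV=CF/(1+0.0215)^t    t·PV
  1        10.00         9.7895         9.7895
  2        10.00         9.5835        19.1670
  3        10.00         9.3818        28.1453
  4     1,010.00       927.6153     3,710.4611
  Σ                    956.3700     3,767.5629
P = 956.3700; D_Mac = 3.93944 yrs; D_mod = 3.93944/(1+0.0215) = 3.85653 yrs.
ΔP/P ≈ -D_mod · Δy = -3.85653 × (-0.018) = +0.069417 = +6.9417%.

+6.94%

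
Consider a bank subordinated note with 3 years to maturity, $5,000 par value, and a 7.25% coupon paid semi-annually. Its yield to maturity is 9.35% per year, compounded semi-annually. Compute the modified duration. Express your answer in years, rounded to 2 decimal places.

Periodic yield y = 0.04675. First find Macaulay duration:
  t   CF        PV=CF/(1+0.04675)^t    t·PV
  1       181.25       173.1550       173.1550
  2       181.25       165.4215       330.8431
  3       181.25       158.0335       474.1004
  4       181.25       150.9754       603.9015
  5       181.25       144.2325       721.1626
  6     5,181.25     3,938.9161    23,633.4966
  Σ                  4,730.7340    25,936.6592
P = 4,730.7340; Macaulay duration = 25,936.6592 / 4,730.7340 = 5.48259 half-year periods = 2.74129 years.
Modified duration = D_Mac / (1 + y) = 2.74129 / 1.04675 = 2.61886 years.

2.62 years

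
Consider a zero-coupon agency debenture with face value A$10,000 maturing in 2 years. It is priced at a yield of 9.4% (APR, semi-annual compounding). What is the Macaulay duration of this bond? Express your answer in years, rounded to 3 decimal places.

2.000 years

A zero-coupon bond has a single cash flow at maturity, so its Macaulay duration equals its maturity: 2 years.
(Equivalently: 4 semi-annual periods ÷ 2 = 2 years.)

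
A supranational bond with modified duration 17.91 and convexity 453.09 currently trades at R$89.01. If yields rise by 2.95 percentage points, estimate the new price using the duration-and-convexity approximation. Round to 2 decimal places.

R$59.53

Duration effect: -D_mod·Δy = -17.91 × (+0.0295) = -0.528345
Convexity effect: ½·C·(Δy)² = 0.5 × 453.09 × (0.0295)² = +0.19715078625
ΔP/P ≈ -0.528345 + 0.19715078625 = -0.33119421375
New price ≈ 89.01 × (1 - 0.33119421375) = 59.5304030341125.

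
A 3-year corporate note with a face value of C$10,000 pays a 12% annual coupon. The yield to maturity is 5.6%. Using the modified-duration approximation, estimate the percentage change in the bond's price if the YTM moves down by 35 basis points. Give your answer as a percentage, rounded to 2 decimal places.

Periodic yield y = 0.056. Modified duration first:
  t   CF        PV=CF/(1+0.056)^t    t·PV
  1     1,200.00     1,136.3636     1,136.3636
  2     1,200.00     1,076.1019     2,152.2039
  3    11,200.00     9,511.0019    28,533.0057
  Σ                 11,723.4675    31,821.5732
P = 11,723.4675; D_Mac = 2.71435 yrs; D_mod = 2.71435/(1+0.056) = 2.57041 yrs.
ΔP/P ≈ -D_mod · Δy = -2.57041 × (-0.0035) = +0.008996 = +0.8996%.

+0.90%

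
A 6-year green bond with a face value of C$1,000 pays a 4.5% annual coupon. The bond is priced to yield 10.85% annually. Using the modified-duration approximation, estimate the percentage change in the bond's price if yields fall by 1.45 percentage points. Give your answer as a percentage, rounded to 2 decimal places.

Periodic yield y = 0.1085. Modified duration first:
  t   CF        PV=CF/(1+0.1085)^t    t·PV
  1        45.00        40.5954        40.5954
  2        45.00        36.6219        73.2438
  3        45.00        33.0374        99.1121
  4        45.00        29.8037       119.2147
  5        45.00        26.8865       134.4324
  6     1,045.00       563.2512     3,379.5070
  Σ                    730.1960     3,846.1055
P = 730.1960; D_Mac = 5.26722 yrs; D_mod = 5.26722/(1+0.1085) = 4.75167 yrs.
ΔP/P ≈ -D_mod · Δy = -4.75167 × (-0.0145) = +0.068899 = +6.8899%.

+6.89%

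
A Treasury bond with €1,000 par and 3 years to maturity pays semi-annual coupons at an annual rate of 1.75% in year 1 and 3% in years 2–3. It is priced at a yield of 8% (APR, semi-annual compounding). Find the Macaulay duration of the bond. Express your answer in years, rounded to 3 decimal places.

Periodic yield y = 0.04. Discount each cash flow and weight by its period:
  t   CF        PV=CF/(1+0.04)^t    t·PV
  1         8.75         8.4135         8.4135
  2         8.75         8.0899        16.1797
  3        15.00        13.3349        40.0048
  4        15.00        12.8221        51.2883
  5        15.00        12.3289        61.6445
  6     1,015.00       802.1692     4,813.0155
  Σ                    857.1585     4,990.5463
Price P = Σ PV = 857.1585.
Macaulay duration = Σ(t·PV) / P = 4,990.5463 / 857.1585 = 5.82220 half-year periods.
In years: 5.82220 / 2 = 2.91110 years.

2.911 years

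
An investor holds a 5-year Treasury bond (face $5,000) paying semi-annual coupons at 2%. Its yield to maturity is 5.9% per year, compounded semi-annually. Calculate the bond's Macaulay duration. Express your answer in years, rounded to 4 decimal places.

4.7568 years

Periodic yield y = 0.0295. Discount each cash flow and weight by its period:
  t   CF        PV=CF/(1+0.0295)^t    t·PV
  1        50.00        48.5673        48.5673
  2        50.00        47.1756        94.3512
  3        50.00        45.8238       137.4714
  4        50.00        44.5107       178.0429
  5        50.00        43.2353       216.1764
  6        50.00        41.9964       251.9783
  7        50.00        40.7930       285.5509
  8        50.00        39.6241       316.9926
  9        50.00        38.4887       346.3980
  10    5,050.00     3,775.9642    37,759.6420
  Σ                  4,166.1790    39,635.1710
Price P = Σ PV = 4,166.1790.
Macaulay duration = Σ(t·PV) / P = 39,635.1710 / 4,166.1790 = 9.51355 half-year periods.
In years: 9.51355 / 2 = 4.75678 years.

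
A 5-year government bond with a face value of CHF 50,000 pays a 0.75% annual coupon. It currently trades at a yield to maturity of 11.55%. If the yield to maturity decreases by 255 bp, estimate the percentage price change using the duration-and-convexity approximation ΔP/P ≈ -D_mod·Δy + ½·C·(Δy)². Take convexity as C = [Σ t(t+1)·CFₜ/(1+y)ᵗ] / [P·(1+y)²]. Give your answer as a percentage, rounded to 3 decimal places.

+11.964%

With y = 0.1155:
  t   CF        PV=CF/(1+0.1155)^t    t·PV        t(t+1)·PV
  1       375.00       336.1721       336.1721         672.3442
  2       375.00       301.3645       602.7290       1,808.1871
  3       375.00       270.1609       810.4828       3,241.9312
  4       375.00       242.1882       968.7528       4,843.7639
  5    50,375.00    29,165.3496   145,826.7478     874,960.4869
  Σ                 30,315.2353   148,544.8845     885,526.7133
P = 30,315.2353; D_Mac = 4.90001 yrs; D_mod = 4.39266 yrs; C = 23.47478.
Duration effect: -4.39266 × (-0.0255) = +0.112013
Convexity effect: 0.5 × 23.47478 × (-0.0255)² = +0.0076322
ΔP/P ≈ +0.112013 + 0.0076322 = +0.119645 = +11.9645%.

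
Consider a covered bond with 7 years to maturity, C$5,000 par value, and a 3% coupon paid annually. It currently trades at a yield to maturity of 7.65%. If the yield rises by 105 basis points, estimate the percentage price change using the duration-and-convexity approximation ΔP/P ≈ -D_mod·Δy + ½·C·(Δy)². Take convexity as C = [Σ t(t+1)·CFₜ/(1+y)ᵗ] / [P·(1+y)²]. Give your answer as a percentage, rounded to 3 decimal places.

With y = 0.0765:
  t   CF        PV=CF/(1+0.0765)^t    t·PV        t(t+1)·PV
  1       150.00       139.3405       139.3405         278.6809
  2       150.00       129.4384       258.8768         776.6305
  3       150.00       120.2401       360.7202       1,442.8806
  4       150.00       111.6954       446.7814       2,233.9071
  5       150.00       103.7579       518.7894       3,112.7364
  6       150.00        96.3845       578.3068       4,048.1477
  7     5,150.00     3,074.0363    21,518.2540     172,146.0321
  Σ                  3,774.8929    23,821.0691     184,039.0154
P = 3,774.8929; D_Mac = 6.31040 yrs; D_mod = 5.86196 yrs; C = 42.07045.
Duration effect: -5.86196 × (+0.0105) = -0.061551
Convexity effect: 0.5 × 42.07045 × (0.0105)² = +0.0023191
ΔP/P ≈ -0.061551 + 0.0023191 = -0.059231 = -5.9231%.

-5.923%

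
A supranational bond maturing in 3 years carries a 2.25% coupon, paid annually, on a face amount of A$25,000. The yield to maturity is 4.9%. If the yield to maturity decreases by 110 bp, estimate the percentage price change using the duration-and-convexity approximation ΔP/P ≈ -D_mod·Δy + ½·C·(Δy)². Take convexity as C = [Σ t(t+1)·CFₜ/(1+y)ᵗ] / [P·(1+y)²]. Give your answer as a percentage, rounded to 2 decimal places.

With y = 0.049:
  t   CF        PV=CF/(1+0.049)^t    t·PV        t(t+1)·PV
  1       562.50       536.2250       536.2250       1,072.4500
  2       562.50       511.1773     1,022.3546       3,067.0637
  3    25,562.50    22,145.0600    66,435.1799     265,740.7197
  Σ                 23,192.4622    67,993.7595     269,880.2334
P = 23,192.4622; D_Mac = 2.93172 yrs; D_mod = 2.79477 yrs; C = 10.57483.
Duration effect: -2.79477 × (-0.011) = +0.030743
Convexity effect: 0.5 × 10.57483 × (-0.011)² = +0.0006398
ΔP/P ≈ +0.030743 + 0.0006398 = +0.031382 = +3.1382%.

+3.14%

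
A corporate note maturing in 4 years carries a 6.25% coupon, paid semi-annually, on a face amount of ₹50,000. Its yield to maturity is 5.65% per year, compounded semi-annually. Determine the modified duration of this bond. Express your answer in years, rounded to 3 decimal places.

Periodic yield y = 0.02825. First find Macaulay duration:
  t   CF        PV=CF/(1+0.02825)^t    t·PV
  1     1,562.50     1,519.5721     1,519.5721
  2     1,562.50     1,477.8236     2,955.6471
  3     1,562.50     1,437.2220     4,311.6661
  4     1,562.50     1,397.7360     5,590.9440
  5     1,562.50     1,359.3348     6,796.6740
  6     1,562.50     1,321.9886     7,931.9317
  7     1,562.50     1,285.6685     8,999.6794
  8    51,562.50    41,261.4248   330,091.3983
  Σ                 51,060.7704   368,197.5129
P = 51,060.7704; Macaulay duration = 368,197.5129 / 51,060.7704 = 7.21097 half-year periods = 3.60548 years.
Modified duration = D_Mac / (1 + y) = 3.60548 / 1.02825 = 3.50643 years.

3.506 years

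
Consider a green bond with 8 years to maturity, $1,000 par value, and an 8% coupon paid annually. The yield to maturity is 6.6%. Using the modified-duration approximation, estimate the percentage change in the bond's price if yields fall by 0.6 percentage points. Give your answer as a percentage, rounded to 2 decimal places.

Periodic yield y = 0.066. Modified duration first:
  t   CF        PV=CF/(1+0.066)^t    t·PV
  1        80.00        75.0469        75.0469
  2        80.00        70.4005       140.8009
  3        80.00        66.0417       198.1252
  4        80.00        61.9528       247.8113
  5        80.00        58.1171       290.5855
  6        80.00        54.5189       327.1132
  7        80.00        51.1434       358.0038
  8     1,080.00       647.6884     5,181.5072
  Σ                  1,084.9097     6,818.9940
P = 1,084.9097; D_Mac = 6.28531 yrs; D_mod = 6.28531/(1+0.066) = 5.89616 yrs.
ΔP/P ≈ -D_mod · Δy = -5.89616 × (-0.006) = +0.035377 = +3.5377%.

+3.54%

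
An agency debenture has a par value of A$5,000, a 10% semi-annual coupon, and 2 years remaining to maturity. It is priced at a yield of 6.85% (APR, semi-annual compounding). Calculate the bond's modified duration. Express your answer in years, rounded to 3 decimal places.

1.804 years

Periodic yield y = 0.03425. First find Macaulay duration:
  t   CF        PV=CF/(1+0.03425)^t    t·PV
  1       250.00       241.7211       241.7211
  2       250.00       233.7163       467.4325
  3       250.00       225.9766       677.9297
  4     5,250.00     4,588.3568    18,353.4273
  Σ                  5,289.7707    19,740.5106
P = 5,289.7707; Macaulay duration = 19,740.5106 / 5,289.7707 = 3.73183 half-year periods = 1.86591 years.
Modified duration = D_Mac / (1 + y) = 1.86591 / 1.03425 = 1.80412 years.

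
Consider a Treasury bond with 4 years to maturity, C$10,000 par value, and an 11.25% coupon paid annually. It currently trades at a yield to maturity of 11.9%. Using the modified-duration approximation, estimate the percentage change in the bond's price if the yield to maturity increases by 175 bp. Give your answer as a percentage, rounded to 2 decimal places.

Periodic yield y = 0.119. Modified duration first:
  t   CF        PV=CF/(1+0.119)^t    t·PV
  1     1,125.00     1,005.3619     1,005.3619
  2     1,125.00       898.4468     1,796.8935
  3     1,125.00       802.9015     2,408.7045
  4    11,125.00     7,095.4456    28,381.7823
  Σ                  9,802.1558    33,592.7422
P = 9,802.1558; D_Mac = 3.42708 yrs; D_mod = 3.42708/(1+0.119) = 3.06262 yrs.
ΔP/P ≈ -D_mod · Δy = -3.06262 × (+0.0175) = -0.053596 = -5.3596%.

-5.36%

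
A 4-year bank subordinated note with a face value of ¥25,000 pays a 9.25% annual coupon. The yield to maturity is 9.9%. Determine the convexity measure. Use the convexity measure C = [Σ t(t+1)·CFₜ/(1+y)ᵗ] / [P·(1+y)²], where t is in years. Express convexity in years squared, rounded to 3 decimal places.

13.900

With y = 0.099:
  t   CF        PV=CF/(1+0.099)^t    t·PV        t(t+1)·PV
  1     2,312.50     2,104.1856     2,104.1856       4,208.3712
  2     2,312.50     1,914.6366     3,829.2732      11,487.8196
  3     2,312.50     1,742.1625     5,226.4875      20,905.9501
  4    27,312.50    18,722.7951    74,891.1804     374,455.9021
  Σ                 24,483.7798    86,051.1268     411,058.0431
P = 24,483.7798.
Convexity = Σ t(t+1)·PV / [P·(1+y)²] = 411,058.0431 / (24,483.7798 × 1.207801) = 13.90046.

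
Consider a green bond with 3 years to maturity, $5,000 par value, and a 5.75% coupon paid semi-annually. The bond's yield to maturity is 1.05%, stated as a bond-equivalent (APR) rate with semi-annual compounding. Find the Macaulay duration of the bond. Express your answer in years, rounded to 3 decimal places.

Periodic yield y = 0.00525. Discount each cash flow and weight by its period:
  t   CF        PV=CF/(1+0.00525)^t    t·PV
  1       143.75       142.9993       142.9993
  2       143.75       142.2524       284.5049
  3       143.75       141.5095       424.5285
  4       143.75       140.7705       563.0818
  5       143.75       140.0353       700.1764
  6     5,143.75     4,984.6579    29,907.9477
  Σ                  5,692.2249    32,023.2385
Price P = Σ PV = 5,692.2249.
Macaulay duration = Σ(t·PV) / P = 32,023.2385 / 5,692.2249 = 5.62579 half-year periods.
In years: 5.62579 / 2 = 2.81289 years.

2.813 years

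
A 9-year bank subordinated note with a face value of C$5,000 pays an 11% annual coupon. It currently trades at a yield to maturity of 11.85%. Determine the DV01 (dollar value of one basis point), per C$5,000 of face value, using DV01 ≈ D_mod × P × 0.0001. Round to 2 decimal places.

C$2.59

Periodic yield y = 0.1185.
  t   CF        PV=CF/(1+0.1185)^t    t·PV
  1       550.00       491.7300       491.7300
  2       550.00       439.6334       879.2669
  3       550.00       393.0563     1,179.1688
  4       550.00       351.4137     1,405.6550
  5       550.00       314.1830     1,570.9152
  6       550.00       280.8968     1,685.3807
  7       550.00       251.1370     1,757.9593
  8       550.00       224.5302     1,796.2417
  9     5,550.00     2,025.6718    18,231.0464
  Σ                  4,772.2523    28,997.3639
P = 4,772.2523; D_Mac = 6.07624 yrs; D_mod = 5.43249 yrs.
DV01 ≈ 5.43249 × 4,772.2523 × 0.0001 = 2.592522.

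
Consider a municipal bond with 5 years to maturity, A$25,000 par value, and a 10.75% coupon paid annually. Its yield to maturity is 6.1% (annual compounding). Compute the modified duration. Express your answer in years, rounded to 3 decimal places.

Periodic yield y = 0.061. First find Macaulay duration:
  t   CF        PV=CF/(1+0.061)^t    t·PV
  1     2,687.50     2,532.9877     2,532.9877
  2     2,687.50     2,387.3589     4,774.7177
  3     2,687.50     2,250.1026     6,750.3078
  4     2,687.50     2,120.7376     8,482.9504
  5    27,687.50    20,592.3933   102,961.9664
  Σ                 29,883.5801   125,502.9301
P = 29,883.5801; Macaulay duration = 125,502.9301 / 29,883.5801 = 4.19973 years.
Modified duration = D_Mac / (1 + y) = 4.19973 / 1.061 = 3.95827 years.

3.958 years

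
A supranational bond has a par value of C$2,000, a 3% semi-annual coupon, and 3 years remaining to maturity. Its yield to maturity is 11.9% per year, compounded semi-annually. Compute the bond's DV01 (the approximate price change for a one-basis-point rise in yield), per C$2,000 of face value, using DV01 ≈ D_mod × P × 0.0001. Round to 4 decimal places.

C$0.4236

Periodic yield y = 0.0595.
  t   CF        PV=CF/(1+0.0595)^t    t·PV
  1        30.00        28.3152        28.3152
  2        30.00        26.7251        53.4502
  3        30.00        25.2243        75.6728
  4        30.00        23.8077        95.2308
  5        30.00        22.4707       112.3535
  6     2,030.00     1,435.1268     8,610.7607
  Σ                  1,561.6698     8,975.7832
P = 1,561.6698; D_Mac = 5.74756 half-year periods = 2.87378 yrs; D_mod = 2.71239 yrs.
DV01 ≈ 2.71239 × 1,561.6698 × 0.0001 = 0.423586.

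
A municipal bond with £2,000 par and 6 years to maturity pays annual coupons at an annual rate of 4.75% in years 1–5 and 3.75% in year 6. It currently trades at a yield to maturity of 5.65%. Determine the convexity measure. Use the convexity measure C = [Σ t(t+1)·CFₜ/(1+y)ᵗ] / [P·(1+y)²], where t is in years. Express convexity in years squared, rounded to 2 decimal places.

With y = 0.0565:
  t   CF        PV=CF/(1+0.0565)^t    t·PV        t(t+1)·PV
  1        95.00        89.9195        89.9195         179.8391
  2        95.00        85.1108       170.2216         510.6647
  3        95.00        80.5592       241.6776         966.7103
  4        95.00        76.2510       305.0040       1,525.0202
  5        95.00        72.1732       360.8661       2,165.1967
  6     2,075.00     1,492.1109     8,952.6652      62,668.6563
  Σ                  1,896.1246    10,120.3540      68,016.0873
P = 1,896.1246.
Convexity = Σ t(t+1)·PV / [P·(1+y)²] = 68,016.0873 / (1,896.1246 × 1.116192) = 32.13703.

32.14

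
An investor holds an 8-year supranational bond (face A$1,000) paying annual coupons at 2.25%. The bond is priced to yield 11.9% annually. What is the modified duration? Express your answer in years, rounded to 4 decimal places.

Periodic yield y = 0.119. First find Macaulay duration:
  t   CF        PV=CF/(1+0.119)^t    t·PV
  1        22.50        20.1072        20.1072
  2        22.50        17.9689        35.9379
  3        22.50        16.0580        48.1741
  4        22.50        14.3503        57.4014
  5        22.50        12.8243        64.1213
  6        22.50        11.4605        68.7628
  7        22.50        10.2417        71.6919
  8     1,022.50       415.9323     3,327.4582
  Σ                    518.9432     3,693.6547
P = 518.9432; Macaulay duration = 3,693.6547 / 518.9432 = 7.11765 years.
Modified duration = D_Mac / (1 + y) = 7.11765 / 1.119 = 6.36072 years.

6.3607 years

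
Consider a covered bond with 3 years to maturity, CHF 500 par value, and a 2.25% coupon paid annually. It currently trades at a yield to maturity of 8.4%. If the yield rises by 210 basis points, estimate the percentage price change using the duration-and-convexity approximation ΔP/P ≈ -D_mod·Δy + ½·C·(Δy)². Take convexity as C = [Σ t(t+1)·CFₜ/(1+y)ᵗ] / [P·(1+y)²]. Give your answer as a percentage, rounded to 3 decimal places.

With y = 0.084:
  t   CF        PV=CF/(1+0.084)^t    t·PV        t(t+1)·PV
  1        11.25        10.3782        10.3782          20.7565
  2        11.25         9.5740        19.1480          57.4441
  3       511.25       401.3705     1,204.1116       4,816.4463
  Σ                    421.3228     1,233.6378       4,894.6468
P = 421.3228; D_Mac = 2.92801 yrs; D_mod = 2.70112 yrs; C = 9.88662.
Duration effect: -2.70112 × (+0.021) = -0.056723
Convexity effect: 0.5 × 9.88662 × (0.021)² = +0.0021800
ΔP/P ≈ -0.056723 + 0.0021800 = -0.054543 = -5.4543%.

-5.454%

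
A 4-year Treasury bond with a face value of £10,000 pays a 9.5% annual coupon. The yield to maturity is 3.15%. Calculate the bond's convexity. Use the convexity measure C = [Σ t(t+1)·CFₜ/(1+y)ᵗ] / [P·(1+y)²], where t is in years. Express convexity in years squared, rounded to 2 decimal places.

With y = 0.0315:
  t   CF        PV=CF/(1+0.0315)^t    t·PV        t(t+1)·PV
  1       950.00       920.9889       920.9889       1,841.9777
  2       950.00       892.8636     1,785.7273       5,357.1819
  3       950.00       865.5973     2,596.7920      10,387.1680
  4    10,950.00     9,672.4655    38,689.8621     193,449.3103
  Σ                 12,351.9153    43,993.3702     211,035.6378
P = 12,351.9153.
Convexity = Σ t(t+1)·PV / [P·(1+y)²] = 211,035.6378 / (12,351.9153 × 1.063992) = 16.05769.

16.06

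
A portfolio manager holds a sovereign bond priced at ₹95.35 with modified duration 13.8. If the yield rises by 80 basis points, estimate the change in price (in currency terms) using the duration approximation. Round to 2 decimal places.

Duration approximation: ΔP/P ≈ -D_mod · Δy = -13.8 × (+0.008) = -0.110400.
ΔP ≈ 95.35 × (-0.110400) = -10.52664.

-₹10.53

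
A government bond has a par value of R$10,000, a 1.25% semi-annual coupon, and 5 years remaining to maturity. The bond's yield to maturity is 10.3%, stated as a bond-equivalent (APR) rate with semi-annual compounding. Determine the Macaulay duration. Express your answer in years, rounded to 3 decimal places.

4.820 years

Periodic yield y = 0.0515. Discount each cash flow and weight by its period:
  t   CF        PV=CF/(1+0.0515)^t    t·PV
  1        62.50        59.4389        59.4389
  2        62.50        56.5277       113.0554
  3        62.50        53.7591       161.2774
  4        62.50        51.1261       204.5045
  5        62.50        48.6221       243.1105
  6        62.50        46.2407       277.4442
  7        62.50        43.9759       307.8315
  8        62.50        41.8221       334.5768
  9        62.50        39.7737       357.9637
  10   10,062.50     6,089.9415    60,899.4153
  Σ                  6,531.2280    62,958.6182
Price P = Σ PV = 6,531.2280.
Macaulay duration = Σ(t·PV) / P = 62,958.6182 / 6,531.2280 = 9.63963 half-year periods.
In years: 9.63963 / 2 = 4.81981 years.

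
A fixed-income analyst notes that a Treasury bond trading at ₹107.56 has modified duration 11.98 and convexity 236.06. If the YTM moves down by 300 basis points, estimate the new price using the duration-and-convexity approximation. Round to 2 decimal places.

Duration effect: -D_mod·Δy = -11.98 × (-0.03) = +0.359400
Convexity effect: ½·C·(Δy)² = 0.5 × 236.06 × (-0.03)² = +0.1062270
ΔP/P ≈ +0.359400 + 0.1062270 = +0.465627
New price ≈ 107.56 × (1 + 0.465627) = 157.64284012.

₹157.64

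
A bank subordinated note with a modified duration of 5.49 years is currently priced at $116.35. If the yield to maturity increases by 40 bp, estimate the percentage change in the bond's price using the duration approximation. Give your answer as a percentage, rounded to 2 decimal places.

-2.20%

Duration approximation: ΔP/P ≈ -D_mod · Δy = -5.49 × (+0.004) = -0.021960.
As a percentage: -2.1960%.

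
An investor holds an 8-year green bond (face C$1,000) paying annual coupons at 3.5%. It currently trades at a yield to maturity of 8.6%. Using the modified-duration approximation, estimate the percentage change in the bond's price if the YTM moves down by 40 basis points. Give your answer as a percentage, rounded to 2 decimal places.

+2.55%

Periodic yield y = 0.086. Modified duration first:
  t   CF        PV=CF/(1+0.086)^t    t·PV
  1        35.00        32.2284        32.2284
  2        35.00        29.6762        59.3524
  3        35.00        27.3262        81.9785
  4        35.00        25.1622       100.6488
  5        35.00        23.1696       115.8481
  6        35.00        21.3348       128.0090
  7        35.00        19.6453       137.5173
  8     1,035.00       534.9359     4,279.4872
  Σ                    713.4786     4,935.0697
P = 713.4786; D_Mac = 6.91691 yrs; D_mod = 6.91691/(1+0.086) = 6.36917 yrs.
ΔP/P ≈ -D_mod · Δy = -6.36917 × (-0.004) = +0.025477 = +2.5477%.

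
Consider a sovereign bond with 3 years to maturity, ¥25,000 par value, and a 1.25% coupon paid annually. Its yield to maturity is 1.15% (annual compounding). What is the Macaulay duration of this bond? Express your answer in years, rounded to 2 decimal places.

Periodic yield y = 0.0115. Discount each cash flow and weight by its year:
  t   CF        PV=CF/(1+0.0115)^t    t·PV
  1       312.50       308.9471       308.9471
  2       312.50       305.4346       610.8692
  3    25,312.50    24,458.9258    73,376.7773
  Σ                 25,073.3075    74,296.5937
Price P = Σ PV = 25,073.3075.
Macaulay duration = Σ(t·PV) / P = 74,296.5937 / 25,073.3075 = 2.96317 years.

2.96 years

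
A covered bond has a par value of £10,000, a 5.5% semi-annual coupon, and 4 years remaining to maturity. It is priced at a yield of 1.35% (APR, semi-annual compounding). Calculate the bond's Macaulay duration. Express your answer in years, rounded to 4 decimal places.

Periodic yield y = 0.00675. Discount each cash flow and weight by its period:
  t   CF        PV=CF/(1+0.00675)^t    t·PV
  1       275.00       273.1562       273.1562
  2       275.00       271.3248       542.6495
  3       275.00       269.5056       808.5168
  4       275.00       267.6986     1,070.7945
  5       275.00       265.9038     1,329.5189
  6       275.00       264.1210     1,584.7257
  7       275.00       262.3501     1,836.4507
  8    10,275.00     9,736.6313    77,893.0503
  Σ                 11,610.6913    85,338.8626
Price P = Σ PV = 11,610.6913.
Macaulay duration = Σ(t·PV) / P = 85,338.8626 / 11,610.6913 = 7.35002 half-year periods.
In years: 7.35002 / 2 = 3.67501 years.

3.6750 years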